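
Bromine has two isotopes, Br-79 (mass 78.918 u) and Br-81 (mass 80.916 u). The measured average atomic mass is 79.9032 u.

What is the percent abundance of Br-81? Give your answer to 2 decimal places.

Let x be the fractional abundance of Br-79; then Br-81 has abundance 1 − x.
78.918·x + 80.916·(1 − x) = 79.9032
(78.918 − 80.916)·x = 79.9032 − 80.916
x = -1.0128 / -1.998 = 0.50691 → 50.69% Br-79, 49.31% Br-81.

49.31%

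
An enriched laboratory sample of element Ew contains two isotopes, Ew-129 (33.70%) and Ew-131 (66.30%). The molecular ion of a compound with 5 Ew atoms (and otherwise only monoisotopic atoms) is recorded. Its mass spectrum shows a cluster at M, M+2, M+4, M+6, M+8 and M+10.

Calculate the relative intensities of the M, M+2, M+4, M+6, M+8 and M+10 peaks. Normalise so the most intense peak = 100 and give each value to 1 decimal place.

Expanding (0.3370 + 0.6630)^5:
P(M) = 0.3370^5 = 0.004347
P(M+2) = 5 × 0.3370^4 × 0.6630^1 = 0.042757
P(M+4) = 10 × 0.3370^3 × 0.6630^2 = 0.168235
P(M+6) = 10 × 0.3370^2 × 0.6630^3 = 0.330979
P(M+8) = 5 × 0.3370^1 × 0.6630^4 = 0.325577
P(M+10) = 0.6630^5 = 0.128105
The M+6 peak is largest (0.330979); scaling to 100 gives 1.3 : 12.9 : 50.8 : 100.0 : 98.4 : 38.7.

1.3 : 12.9 : 50.8 : 100.0 : 98.4 : 38.7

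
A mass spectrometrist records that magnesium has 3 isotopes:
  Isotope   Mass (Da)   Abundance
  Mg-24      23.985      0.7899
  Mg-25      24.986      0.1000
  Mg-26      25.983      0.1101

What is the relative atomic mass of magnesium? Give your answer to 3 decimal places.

Ar = Σ fᵢ·mᵢ = 0.7899 × 23.985 + 0.1000 × 24.986 + 0.1101 × 25.983
= 18.9458 + 2.4986 + 2.8607 = 24.3051 Da

24.305 Da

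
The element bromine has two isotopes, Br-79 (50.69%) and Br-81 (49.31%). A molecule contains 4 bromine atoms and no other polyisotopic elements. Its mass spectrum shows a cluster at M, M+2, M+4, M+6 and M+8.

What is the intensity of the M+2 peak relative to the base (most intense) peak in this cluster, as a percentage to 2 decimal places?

68.53%

Term probabilities: M 0.0660, M+2 0.2569, M+4 0.3749, M+6 0.2431, M+8 0.0591. Base peak = M+4.
P(M+4) = C(4,2) × 0.5069^2 × 0.4931^2 = 6 × 0.25694761 × 0.24314761 = 0.374857 (base)
P(M+2) = C(4,1) × 0.5069^3 × 0.4931^1 = 4 × 0.13024674 × 0.4931 = 0.256899
Relative intensity = 0.256899 / 0.374857 × 100 = 68.53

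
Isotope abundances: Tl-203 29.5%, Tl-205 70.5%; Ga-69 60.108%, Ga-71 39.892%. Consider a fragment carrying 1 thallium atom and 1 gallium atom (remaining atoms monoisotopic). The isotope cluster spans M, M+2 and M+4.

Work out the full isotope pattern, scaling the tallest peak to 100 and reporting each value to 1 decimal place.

Thallium pattern (n=1): 0.2950 : 0.7050
Gallium pattern (n=1): 0.60108 : 0.39892
Convolve the two distributions (both contribute in 2-u steps):
  M: 0.2950×0.60108 = 0.177319
  M+2: 0.2950×0.39892 + 0.7050×0.60108 = 0.541443
  M+4: 0.7050×0.39892 = 0.281239
Scale to base peak (0.541443) = 100: 32.7 : 100.0 : 51.9

32.7 : 100.0 : 51.9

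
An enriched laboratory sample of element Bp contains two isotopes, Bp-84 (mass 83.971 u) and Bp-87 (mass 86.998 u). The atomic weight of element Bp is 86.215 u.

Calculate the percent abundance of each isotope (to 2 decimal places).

Bp-84: 25.87%, Bp-87: 74.13%

Writing the weighted mean with unknown fraction x of Bp-84:
83.971·x + 86.998·(1 − x) = 86.215
(83.971 − 86.998)·x = 86.215 − 86.998
x = -0.783 / -3.027 = 0.25867 → 25.87% Bp-84, 74.13% Bp-87.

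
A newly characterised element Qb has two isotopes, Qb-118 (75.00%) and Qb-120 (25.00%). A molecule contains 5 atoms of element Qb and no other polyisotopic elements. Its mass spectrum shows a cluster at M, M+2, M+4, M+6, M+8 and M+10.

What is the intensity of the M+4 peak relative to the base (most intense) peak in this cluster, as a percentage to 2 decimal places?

66.67%

Binomial terms of (0.7500 + 0.2500)^5: M 0.2373, M+2 0.3955, M+4 0.2637, M+6 0.0879, M+8 0.0146, M+10 0.0010 → M+2 is the base peak.
P(M+2) = C(5,1) × 0.7500^4 × 0.2500^1 = 5 × 0.31640625 × 0.2500 = 0.395508 (base)
P(M+4) = C(5,2) × 0.7500^3 × 0.2500^2 = 10 × 0.421875 × 0.0625 = 0.263672
Relative intensity = 0.263672 / 0.395508 × 100 = 66.67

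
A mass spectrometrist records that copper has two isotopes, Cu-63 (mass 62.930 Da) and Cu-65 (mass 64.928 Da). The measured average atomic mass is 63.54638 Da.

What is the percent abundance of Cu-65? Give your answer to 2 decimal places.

Let x be the fractional abundance of Cu-63; then Cu-65 has abundance 1 − x.
62.930·x + 64.928·(1 − x) = 63.54638
(62.930 − 64.928)·x = 63.54638 − 64.928
x = -1.38162 / -1.998 = 0.69150 → 69.15% Cu-63, 30.85% Cu-65.

30.85%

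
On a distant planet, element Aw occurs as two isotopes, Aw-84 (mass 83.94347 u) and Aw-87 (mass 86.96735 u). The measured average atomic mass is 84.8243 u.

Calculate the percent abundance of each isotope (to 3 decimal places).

Writing the weighted mean with unknown fraction x of Aw-84:
83.94347·x + 86.96735·(1 − x) = 84.8243
(83.94347 − 86.96735)·x = 84.8243 − 86.96735
x = -2.14305 / -3.02388 = 0.70871 → 70.871% Aw-84, 29.129% Aw-87.

Aw-84: 70.871%, Aw-87: 29.129%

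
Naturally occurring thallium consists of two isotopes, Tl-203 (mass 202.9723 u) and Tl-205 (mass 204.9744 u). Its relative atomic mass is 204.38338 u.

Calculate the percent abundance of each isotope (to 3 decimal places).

Writing the weighted mean with unknown fraction x of Tl-203:
202.9723·x + 204.9744·(1 − x) = 204.38338
(202.9723 − 204.9744)·x = 204.38338 − 204.9744
x = -0.59102 / -2.0021 = 0.29520 → 29.520% Tl-203, 70.480% Tl-205.

Tl-203: 29.520%, Tl-205: 70.480%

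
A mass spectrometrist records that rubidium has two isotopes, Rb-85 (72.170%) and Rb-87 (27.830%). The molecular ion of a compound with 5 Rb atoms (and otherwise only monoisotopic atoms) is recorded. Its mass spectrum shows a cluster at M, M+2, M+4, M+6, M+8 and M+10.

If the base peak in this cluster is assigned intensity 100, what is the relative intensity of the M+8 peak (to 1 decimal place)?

5.7

(0.72170 + 0.27830)^5 gives M 0.1958, M+2 0.3775, M+4 0.2911, M+6 0.1123, M+8 0.0216, M+10 0.0017; the largest is M+2.
P(M+2) = C(5,1) × 0.72170^4 × 0.27830^1 = 5 × 0.27128565 × 0.2783 = 0.377494 (base)
P(M+8) = C(5,4) × 0.72170^1 × 0.27830^4 = 5 × 0.7217 × 0.00599864 = 0.021646
Relative intensity = 0.021646 / 0.377494 × 100 = 5.7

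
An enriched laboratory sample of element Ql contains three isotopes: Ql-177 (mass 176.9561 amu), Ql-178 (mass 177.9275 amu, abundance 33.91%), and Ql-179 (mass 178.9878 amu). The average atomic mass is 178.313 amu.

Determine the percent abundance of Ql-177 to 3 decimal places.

15.517%

Let x and y be the fractions of Ql-177 and Ql-179. Then x + y = 1 − 0.3391 = 0.6609 and 176.9561x + 178.9878y = 178.313 − 0.3391×177.9275 = 117.97778475.
Substituting: 176.9561x + 178.9878(0.6609 − x) = 117.97778475
(176.9561 − 178.9878)x = -0.31525227  ⇒  x = 0.15517, y = 0.50573
Ql-177: 15.517%, Ql-179: 50.573%.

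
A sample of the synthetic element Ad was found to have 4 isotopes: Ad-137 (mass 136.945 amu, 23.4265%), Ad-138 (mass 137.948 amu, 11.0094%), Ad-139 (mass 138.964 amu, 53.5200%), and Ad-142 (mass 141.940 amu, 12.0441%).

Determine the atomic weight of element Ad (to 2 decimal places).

Weight each isotope mass by its fractional abundance: 0.234265 × 136.945 + 0.110094 × 137.948 + 0.535200 × 138.964 + 0.120441 × 141.940
= 32.0814 + 15.1872 + 74.3735 + 17.0954 = 138.7375 amu

138.74 amu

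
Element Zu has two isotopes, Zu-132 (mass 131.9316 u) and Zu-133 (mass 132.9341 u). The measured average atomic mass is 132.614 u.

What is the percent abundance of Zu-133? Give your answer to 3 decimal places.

Writing the weighted mean with unknown fraction x of Zu-132:
131.9316·x + 132.9341·(1 − x) = 132.614
(131.9316 − 132.9341)·x = 132.614 − 132.9341
x = -0.3201 / -1.0025 = 0.31930 → 31.930% Zu-132, 68.070% Zu-133.

68.070%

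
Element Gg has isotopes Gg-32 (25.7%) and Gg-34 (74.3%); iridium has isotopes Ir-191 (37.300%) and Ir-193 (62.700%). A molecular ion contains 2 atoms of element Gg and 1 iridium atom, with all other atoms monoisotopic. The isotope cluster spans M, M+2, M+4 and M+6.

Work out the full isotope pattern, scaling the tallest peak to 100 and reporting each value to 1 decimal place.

Element Gg pattern (n=2): 0.066049 : 0.381902 : 0.552049
Iridium pattern (n=1): 0.3730 : 0.6270
Convolve the two distributions (both contribute in 2-u steps):
  M: 0.066049×0.3730 = 0.024636
  M+2: 0.066049×0.6270 + 0.381902×0.3730 = 0.183862
  M+4: 0.381902×0.6270 + 0.552049×0.3730 = 0.445367
  M+6: 0.552049×0.6270 = 0.346135
Scale to base peak (0.445367) = 100: 5.5 : 41.3 : 100.0 : 77.7

5.5 : 41.3 : 100.0 : 77.7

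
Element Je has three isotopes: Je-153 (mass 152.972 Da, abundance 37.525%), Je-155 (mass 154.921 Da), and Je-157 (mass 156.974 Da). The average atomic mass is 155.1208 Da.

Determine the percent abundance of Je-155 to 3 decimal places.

17.119%

The remaining 62.475% is split between Je-155 (fraction x) and Je-157 (fraction 0.62475 − x).
Substituting: 154.921x + 156.974(0.62475 − x) = 97.718057
(154.921 − 156.974)x = -0.3514495  ⇒  x = 0.17119, y = 0.45356
Je-155: 17.119%, Je-157: 45.356%.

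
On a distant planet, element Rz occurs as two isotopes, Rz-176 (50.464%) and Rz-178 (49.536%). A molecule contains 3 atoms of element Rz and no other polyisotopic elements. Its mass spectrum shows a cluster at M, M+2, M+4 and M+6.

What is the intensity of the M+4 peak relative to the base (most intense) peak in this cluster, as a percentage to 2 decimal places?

(0.50464 + 0.49536)^3 gives M 0.1285, M+2 0.3784, M+4 0.3715, M+6 0.1216; the largest is M+2.
P(M+2) = C(3,1) × 0.50464^2 × 0.49536^1 = 3 × 0.25466153 × 0.49536 = 0.378447 (base)
P(M+4) = C(3,2) × 0.50464^1 × 0.49536^2 = 3 × 0.50464 × 0.24538153 = 0.371488
Relative intensity = 0.371488 / 0.378447 × 100 = 98.16

98.16%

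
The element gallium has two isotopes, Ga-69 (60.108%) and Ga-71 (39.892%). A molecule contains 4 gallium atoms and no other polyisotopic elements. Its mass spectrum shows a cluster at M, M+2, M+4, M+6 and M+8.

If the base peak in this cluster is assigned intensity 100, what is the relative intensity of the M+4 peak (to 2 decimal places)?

99.55

Term probabilities: M 0.1305, M+2 0.3465, M+4 0.3450, M+6 0.1526, M+8 0.0253. Base peak = M+2.
P(M+2) = C(4,1) × 0.60108^3 × 0.39892^1 = 4 × 0.2171685 × 0.39892 = 0.346531 (base)
P(M+4) = C(4,2) × 0.60108^2 × 0.39892^2 = 6 × 0.36129717 × 0.15913717 = 0.344975
Relative intensity = 0.344975 / 0.346531 × 100 = 99.55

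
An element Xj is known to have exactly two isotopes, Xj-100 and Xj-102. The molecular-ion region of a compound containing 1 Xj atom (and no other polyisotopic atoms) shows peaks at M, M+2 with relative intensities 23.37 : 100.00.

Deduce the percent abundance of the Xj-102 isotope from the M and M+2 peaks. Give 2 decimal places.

81.06%

If p is the fraction of Xj that is Xj-100, then I(M+2)/I(M) = [C(1,1)·p^0·(1−p)] / p^1 = 1·(1−p)/p = 100.00/23.37 = 4.2790
(1−p)/p = 4.2790/1 = 4.2790  ⇒  p = 1/(1 + 4.2790) = 0.1894
Xj-100: 18.94%, Xj-102: 81.06%.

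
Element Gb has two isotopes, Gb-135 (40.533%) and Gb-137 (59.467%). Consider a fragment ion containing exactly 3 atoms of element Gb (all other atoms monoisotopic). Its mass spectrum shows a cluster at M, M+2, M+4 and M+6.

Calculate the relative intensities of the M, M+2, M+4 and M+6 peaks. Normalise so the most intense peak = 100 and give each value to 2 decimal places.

Each Gb atom is independently Gb-135 (p = 0.40533) or Gb-137 (q = 0.59467); the cluster is the binomial expansion (p + q)^3.
P(M) = 0.40533^3 = 0.066593
P(M+2) = 3 × 0.40533^2 × 0.59467^1 = 0.293099
P(M+4) = 3 × 0.40533^1 × 0.59467^2 = 0.430013
P(M+6) = 0.59467^3 = 0.210295
The M+4 peak is largest (0.430013); scaling to 100 gives 15.49 : 68.16 : 100.00 : 48.90.

15.49 : 68.16 : 100.00 : 48.90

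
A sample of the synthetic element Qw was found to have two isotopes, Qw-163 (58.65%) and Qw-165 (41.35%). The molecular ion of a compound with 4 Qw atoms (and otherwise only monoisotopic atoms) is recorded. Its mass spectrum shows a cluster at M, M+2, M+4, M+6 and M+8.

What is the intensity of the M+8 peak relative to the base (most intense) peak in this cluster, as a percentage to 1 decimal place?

(0.5865 + 0.4135)^4 gives M 0.1183, M+2 0.3337, M+4 0.3529, M+6 0.1659, M+8 0.0292; the largest is M+4.
P(M+4) = C(4,2) × 0.5865^2 × 0.4135^2 = 6 × 0.34398225 × 0.17098225 = 0.352889 (base)
P(M+8) = C(4,4) × 0.5865^0 × 0.4135^4 = 1 × 1.0000 × 0.02923493 = 0.029235
Relative intensity = 0.029235 / 0.352889 × 100 = 8.3

8.3%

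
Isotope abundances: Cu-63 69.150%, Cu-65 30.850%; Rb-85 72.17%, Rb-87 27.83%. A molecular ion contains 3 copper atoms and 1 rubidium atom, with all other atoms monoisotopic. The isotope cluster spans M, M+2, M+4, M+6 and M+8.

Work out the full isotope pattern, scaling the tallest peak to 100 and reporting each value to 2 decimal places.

58.00 : 100.00 : 64.57 : 18.51 : 1.99

Copper pattern (n=3): 0.33065611 : 0.44254842 : 0.19743483 : 0.02936064
Rubidium pattern (n=1): 0.7217 : 0.2783
Convolve the two distributions (both contribute in 2-u steps):
  M: 0.33065611×0.7217 = 0.238635
  M+2: 0.33065611×0.2783 + 0.44254842×0.7217 = 0.411409
  M+4: 0.44254842×0.2783 + 0.19743483×0.7217 = 0.265650
  M+6: 0.19743483×0.2783 + 0.02936064×0.7217 = 0.076136
  M+8: 0.02936064×0.2783 = 0.008171
Scale to base peak (0.411409) = 100: 58.00 : 100.00 : 64.57 : 18.51 : 1.99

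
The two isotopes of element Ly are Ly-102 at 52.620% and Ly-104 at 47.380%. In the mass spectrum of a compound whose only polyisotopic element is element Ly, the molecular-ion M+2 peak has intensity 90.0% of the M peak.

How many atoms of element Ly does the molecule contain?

The M+2/M ratio from n Ly atoms is n · q/p = n · 0.47380/0.52620.
n = 0.900 × 0.52620/0.47380 = 1.00 ≈ 1

1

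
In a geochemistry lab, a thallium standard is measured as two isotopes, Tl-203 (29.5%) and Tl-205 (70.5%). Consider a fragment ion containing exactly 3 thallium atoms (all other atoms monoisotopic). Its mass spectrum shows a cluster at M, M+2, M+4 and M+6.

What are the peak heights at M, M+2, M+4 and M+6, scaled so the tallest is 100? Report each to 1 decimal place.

5.8 : 41.8 : 100.0 : 79.7

Each Tl atom is independently Tl-203 (p = 0.295) or Tl-205 (q = 0.705); the cluster is the binomial expansion (p + q)^3.
P(M) = 0.295^3 = 0.025672
P(M+2) = 3 × 0.295^2 × 0.705^1 = 0.184058
P(M+4) = 3 × 0.295^1 × 0.705^2 = 0.439867
P(M+6) = 0.705^3 = 0.350403
The M+4 peak is largest (0.439867); scaling to 100 gives 5.8 : 41.8 : 100.0 : 79.7.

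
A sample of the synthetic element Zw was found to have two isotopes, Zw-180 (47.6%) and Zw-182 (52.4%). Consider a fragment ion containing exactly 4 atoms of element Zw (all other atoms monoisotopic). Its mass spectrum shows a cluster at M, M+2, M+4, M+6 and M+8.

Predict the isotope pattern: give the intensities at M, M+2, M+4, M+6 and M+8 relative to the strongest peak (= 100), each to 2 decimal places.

Expanding (0.476 + 0.524)^4:
P(M) = 0.476^4 = 0.051337
P(M+2) = 4 × 0.476^3 × 0.524^1 = 0.226054
P(M+4) = 6 × 0.476^2 × 0.524^2 = 0.373274
P(M+6) = 4 × 0.476^1 × 0.524^3 = 0.273943
P(M+8) = 0.524^4 = 0.075392
The M+4 peak is largest (0.373274); scaling to 100 gives 13.75 : 60.56 : 100.00 : 73.39 : 20.20.

13.75 : 60.56 : 100.00 : 73.39 : 20.20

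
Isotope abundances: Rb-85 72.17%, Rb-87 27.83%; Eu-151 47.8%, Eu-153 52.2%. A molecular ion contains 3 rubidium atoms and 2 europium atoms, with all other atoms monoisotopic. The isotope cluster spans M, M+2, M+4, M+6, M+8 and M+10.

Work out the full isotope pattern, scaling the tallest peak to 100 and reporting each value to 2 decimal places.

24.01 : 80.21 : 100.00 : 57.89 : 15.78 : 1.64

Rubidium pattern (n=3): 0.37589809 : 0.43485841 : 0.16768892 : 0.02155458
Europium pattern (n=2): 0.228484 : 0.499032 : 0.272484
Convolve the two distributions (both contribute in 2-u steps):
  M: 0.37589809×0.228484 = 0.085887
  M+2: 0.37589809×0.499032 + 0.43485841×0.228484 = 0.286943
  M+4: 0.37589809×0.272484 + 0.43485841×0.499032 + 0.16768892×0.228484 = 0.357749
  M+6: 0.43485841×0.272484 + 0.16768892×0.499032 + 0.02155458×0.228484 = 0.207099
  M+8: 0.16768892×0.272484 + 0.02155458×0.499032 = 0.056449
  M+10: 0.02155458×0.272484 = 0.005873
Scale to base peak (0.357749) = 100: 24.01 : 80.21 : 100.00 : 57.89 : 15.78 : 1.64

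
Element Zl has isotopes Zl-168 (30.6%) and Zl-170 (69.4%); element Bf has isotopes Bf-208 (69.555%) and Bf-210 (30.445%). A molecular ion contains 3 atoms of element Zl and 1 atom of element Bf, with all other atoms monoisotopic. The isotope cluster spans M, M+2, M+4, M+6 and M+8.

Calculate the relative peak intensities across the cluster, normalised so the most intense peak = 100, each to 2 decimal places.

5.43 : 39.31 : 99.94 : 100.00 : 27.72

Element Zl pattern (n=3): 0.02865262 : 0.19495015 : 0.44214185 : 0.33425538
Element Bf pattern (n=1): 0.69555 : 0.30445
Convolve the two distributions (both contribute in 2-u steps):
  M: 0.02865262×0.69555 = 0.019929
  M+2: 0.02865262×0.30445 + 0.19495015×0.69555 = 0.144321
  M+4: 0.19495015×0.30445 + 0.44214185×0.69555 = 0.366884
  M+6: 0.44214185×0.30445 + 0.33425538×0.69555 = 0.367101
  M+8: 0.33425538×0.30445 = 0.101764
Scale to base peak (0.367101) = 100: 5.43 : 39.31 : 99.94 : 100.00 : 27.72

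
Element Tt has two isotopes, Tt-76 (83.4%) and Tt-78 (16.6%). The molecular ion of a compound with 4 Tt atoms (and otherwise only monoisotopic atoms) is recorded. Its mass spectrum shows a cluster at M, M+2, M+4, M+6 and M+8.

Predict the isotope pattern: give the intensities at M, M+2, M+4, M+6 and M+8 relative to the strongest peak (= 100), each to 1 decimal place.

100.0 : 79.6 : 23.8 : 3.2 : 0.2

Each Tt atom is independently Tt-76 (p = 0.834) or Tt-78 (q = 0.166); the cluster is the binomial expansion (p + q)^4.
P(M) = 0.834^4 = 0.483798
P(M+2) = 4 × 0.834^3 × 0.166^1 = 0.385182
P(M+4) = 6 × 0.834^2 × 0.166^2 = 0.115000
P(M+6) = 4 × 0.834^1 × 0.166^3 = 0.015260
P(M+8) = 0.166^4 = 0.000759
The M peak is largest (0.483798); scaling to 100 gives 100.0 : 79.6 : 23.8 : 3.2 : 0.2.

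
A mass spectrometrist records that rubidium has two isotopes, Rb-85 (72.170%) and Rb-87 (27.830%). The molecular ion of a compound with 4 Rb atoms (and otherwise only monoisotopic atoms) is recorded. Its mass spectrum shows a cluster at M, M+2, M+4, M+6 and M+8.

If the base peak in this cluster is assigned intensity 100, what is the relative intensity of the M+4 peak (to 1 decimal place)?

Binomial terms of (0.72170 + 0.27830)^4: M 0.2713, M+2 0.4184, M+4 0.2420, M+6 0.0622, M+8 0.0060 → M+2 is the base peak.
P(M+2) = C(4,1) × 0.72170^3 × 0.27830^1 = 4 × 0.37589809 × 0.2783 = 0.418450 (base)
P(M+4) = C(4,2) × 0.72170^2 × 0.27830^2 = 6 × 0.52085089 × 0.07745089 = 0.242042
Relative intensity = 0.242042 / 0.418450 × 100 = 57.8

57.8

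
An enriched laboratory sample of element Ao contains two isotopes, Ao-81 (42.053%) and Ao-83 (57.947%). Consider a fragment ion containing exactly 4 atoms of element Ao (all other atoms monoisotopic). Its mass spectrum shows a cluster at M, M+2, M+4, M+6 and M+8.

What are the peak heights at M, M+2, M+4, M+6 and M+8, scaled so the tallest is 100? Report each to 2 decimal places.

Expanding (0.42053 + 0.57947)^4:
P(M) = 0.42053^4 = 0.031274
P(M+2) = 4 × 0.42053^3 × 0.57947^1 = 0.172378
P(M+4) = 6 × 0.42053^2 × 0.57947^2 = 0.356293
P(M+6) = 4 × 0.42053^1 × 0.57947^3 = 0.327303
P(M+8) = 0.57947^4 = 0.112752
The M+4 peak is largest (0.356293); scaling to 100 gives 8.78 : 48.38 : 100.00 : 91.86 : 31.65.

8.78 : 48.38 : 100.00 : 91.86 : 31.65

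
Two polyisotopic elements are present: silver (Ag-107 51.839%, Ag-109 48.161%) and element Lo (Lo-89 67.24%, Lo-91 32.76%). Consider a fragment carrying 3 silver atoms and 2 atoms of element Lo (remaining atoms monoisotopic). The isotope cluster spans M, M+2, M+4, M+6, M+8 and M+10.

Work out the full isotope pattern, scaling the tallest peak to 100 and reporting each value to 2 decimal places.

Silver pattern (n=3): 0.13930601 : 0.38826655 : 0.36071887 : 0.11170857
Element Lo pattern (n=2): 0.45212176 : 0.44055648 : 0.10732176
Convolve the two distributions (both contribute in 2-u steps):
  M: 0.13930601×0.45212176 = 0.062983
  M+2: 0.13930601×0.44055648 + 0.38826655×0.45212176 = 0.236916
  M+4: 0.13930601×0.10732176 + 0.38826655×0.44055648 + 0.36071887×0.45212176 = 0.349093
  M+6: 0.38826655×0.10732176 + 0.36071887×0.44055648 + 0.11170857×0.45212176 = 0.251092
  M+8: 0.36071887×0.10732176 + 0.11170857×0.44055648 = 0.087927
  M+10: 0.11170857×0.10732176 = 0.011989
Scale to base peak (0.349093) = 100: 18.04 : 67.87 : 100.00 : 71.93 : 25.19 : 3.43

18.04 : 67.87 : 100.00 : 71.93 : 25.19 : 3.43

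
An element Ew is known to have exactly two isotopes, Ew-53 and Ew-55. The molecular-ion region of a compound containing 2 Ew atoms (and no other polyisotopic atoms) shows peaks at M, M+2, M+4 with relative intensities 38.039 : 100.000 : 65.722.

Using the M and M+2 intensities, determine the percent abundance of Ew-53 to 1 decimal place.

43.2%

Write p for the Ew-53 fraction. I(M+2)/I(M) = [C(2,1)·p^1·(1−p)] / p^2 = 2·(1−p)/p = 100.000/38.039 = 2.6289
(1−p)/p = 2.6289/2 = 1.3144  ⇒  p = 1/(1 + 1.3144) = 0.4321
Ew-53: 43.2%, Ew-55: 56.8%.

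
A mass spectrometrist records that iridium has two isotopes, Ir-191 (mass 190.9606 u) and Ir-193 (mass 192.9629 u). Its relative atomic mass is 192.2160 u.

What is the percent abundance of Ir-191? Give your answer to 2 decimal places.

37.30%

Writing the weighted mean with unknown fraction x of Ir-191:
190.9606·x + 192.9629·(1 − x) = 192.2160
(190.9606 − 192.9629)·x = 192.2160 − 192.9629
x = -0.7469 / -2.0023 = 0.37302 → 37.30% Ir-191, 62.70% Ir-193.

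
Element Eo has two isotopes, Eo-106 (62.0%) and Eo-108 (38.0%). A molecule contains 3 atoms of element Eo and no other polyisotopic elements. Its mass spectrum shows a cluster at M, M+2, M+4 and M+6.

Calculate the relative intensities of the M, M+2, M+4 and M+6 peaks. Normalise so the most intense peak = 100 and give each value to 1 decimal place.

54.4 : 100.0 : 61.3 : 12.5

Expanding (0.620 + 0.380)^3:
P(M) = 0.620^3 = 0.238328
P(M+2) = 3 × 0.620^2 × 0.380^1 = 0.438216
P(M+4) = 3 × 0.620^1 × 0.380^2 = 0.268584
P(M+6) = 0.380^3 = 0.054872
The M+2 peak is largest (0.438216); scaling to 100 gives 54.4 : 100.0 : 61.3 : 12.5.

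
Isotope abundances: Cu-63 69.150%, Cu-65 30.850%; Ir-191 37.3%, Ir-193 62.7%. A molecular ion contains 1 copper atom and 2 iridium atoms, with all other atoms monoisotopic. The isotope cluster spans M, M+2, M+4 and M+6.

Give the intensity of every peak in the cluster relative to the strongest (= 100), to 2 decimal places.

23.12 : 88.04 : 100.00 : 29.14

Copper pattern (n=1): 0.6915 : 0.3085
Iridium pattern (n=2): 0.139129 : 0.467742 : 0.393129
Convolve the two distributions (both contribute in 2-u steps):
  M: 0.6915×0.139129 = 0.096208
  M+2: 0.6915×0.467742 + 0.3085×0.139129 = 0.366365
  M+4: 0.6915×0.393129 + 0.3085×0.467742 = 0.416147
  M+6: 0.3085×0.393129 = 0.121280
Scale to base peak (0.416147) = 100: 23.12 : 88.04 : 100.00 : 29.14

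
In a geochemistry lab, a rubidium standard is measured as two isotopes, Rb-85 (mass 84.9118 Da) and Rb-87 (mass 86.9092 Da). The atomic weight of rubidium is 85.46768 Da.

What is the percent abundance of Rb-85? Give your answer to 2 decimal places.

Writing the weighted mean with unknown fraction x of Rb-85:
84.9118·x + 86.9092·(1 − x) = 85.46768
(84.9118 − 86.9092)·x = 85.46768 − 86.9092
x = -1.44152 / -1.9974 = 0.72170 → 72.17% Rb-85, 27.83% Rb-87.

72.17%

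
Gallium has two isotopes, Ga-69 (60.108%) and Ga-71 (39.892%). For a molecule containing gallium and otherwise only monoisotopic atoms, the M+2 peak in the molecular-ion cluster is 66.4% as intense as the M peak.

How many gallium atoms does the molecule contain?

1

The M+2/M ratio from n Ga atoms is n · q/p = n · 0.39892/0.60108.
n = 0.664 × 0.60108/0.39892 = 1.00 ≈ 1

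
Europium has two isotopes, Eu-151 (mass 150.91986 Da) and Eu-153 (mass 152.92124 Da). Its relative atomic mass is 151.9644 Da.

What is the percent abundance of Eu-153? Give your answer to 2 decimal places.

52.19%

Writing the weighted mean with unknown fraction x of Eu-151:
150.91986·x + 152.92124·(1 − x) = 151.9644
(150.91986 − 152.92124)·x = 151.9644 − 152.92124
x = -0.95684 / -2.00138 = 0.47809 → 47.81% Eu-151, 52.19% Eu-153.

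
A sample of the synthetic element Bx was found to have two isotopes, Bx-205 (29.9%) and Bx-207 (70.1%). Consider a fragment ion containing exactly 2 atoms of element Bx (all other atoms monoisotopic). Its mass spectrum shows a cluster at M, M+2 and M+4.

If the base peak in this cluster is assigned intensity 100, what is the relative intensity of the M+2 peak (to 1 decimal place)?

85.3

Binomial terms of (0.299 + 0.701)^2: M 0.0894, M+2 0.4192, M+4 0.4914 → M+4 is the base peak.
P(M+4) = C(2,2) × 0.299^0 × 0.701^2 = 1 × 1.0000 × 0.491401 = 0.491401 (base)
P(M+2) = C(2,1) × 0.299^1 × 0.701^1 = 2 × 0.2990 × 0.7010 = 0.419198
Relative intensity = 0.419198 / 0.491401 × 100 = 85.3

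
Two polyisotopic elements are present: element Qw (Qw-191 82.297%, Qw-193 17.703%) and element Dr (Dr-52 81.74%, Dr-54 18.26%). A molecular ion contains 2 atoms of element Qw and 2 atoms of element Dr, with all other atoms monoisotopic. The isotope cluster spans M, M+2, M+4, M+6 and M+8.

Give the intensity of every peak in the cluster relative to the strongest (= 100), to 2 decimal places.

Element Qw pattern (n=2): 0.67727962 : 0.29138076 : 0.03133962
Element Dr pattern (n=2): 0.66814276 : 0.29851448 : 0.03334276
Convolve the two distributions (both contribute in 2-u steps):
  M: 0.67727962×0.66814276 = 0.452519
  M+2: 0.67727962×0.29851448 + 0.29138076×0.66814276 = 0.396862
  M+4: 0.67727962×0.03334276 + 0.29138076×0.29851448 + 0.03133962×0.66814276 = 0.130503
  M+6: 0.29138076×0.03334276 + 0.03133962×0.29851448 = 0.019071
  M+8: 0.03133962×0.03334276 = 0.001045
Scale to base peak (0.452519) = 100: 100.00 : 87.70 : 28.84 : 4.21 : 0.23

100.00 : 87.70 : 28.84 : 4.21 : 0.23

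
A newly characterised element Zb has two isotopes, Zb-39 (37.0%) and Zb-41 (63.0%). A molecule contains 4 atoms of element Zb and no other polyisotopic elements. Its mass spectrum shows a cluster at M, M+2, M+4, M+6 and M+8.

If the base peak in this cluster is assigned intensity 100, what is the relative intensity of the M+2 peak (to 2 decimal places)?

Term probabilities: M 0.0187, M+2 0.1276, M+4 0.3260, M+6 0.3701, M+8 0.1575. Base peak = M+6.
P(M+6) = C(4,3) × 0.370^1 × 0.630^3 = 4 × 0.3700 × 0.250047 = 0.370070 (base)
P(M+2) = C(4,1) × 0.370^3 × 0.630^1 = 4 × 0.050653 × 0.6300 = 0.127646
Relative intensity = 0.127646 / 0.370070 × 100 = 34.49

34.49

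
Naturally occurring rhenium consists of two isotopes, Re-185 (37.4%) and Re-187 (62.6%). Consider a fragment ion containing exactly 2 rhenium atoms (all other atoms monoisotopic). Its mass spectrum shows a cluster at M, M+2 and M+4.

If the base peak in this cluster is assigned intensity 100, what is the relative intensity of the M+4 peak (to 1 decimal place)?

83.7

Binomial terms of (0.374 + 0.626)^2: M 0.1399, M+2 0.4682, M+4 0.3919 → M+2 is the base peak.
P(M+2) = C(2,1) × 0.374^1 × 0.626^1 = 2 × 0.3740 × 0.6260 = 0.468248 (base)
P(M+4) = C(2,2) × 0.374^0 × 0.626^2 = 1 × 1.0000 × 0.391876 = 0.391876
Relative intensity = 0.391876 / 0.468248 × 100 = 83.7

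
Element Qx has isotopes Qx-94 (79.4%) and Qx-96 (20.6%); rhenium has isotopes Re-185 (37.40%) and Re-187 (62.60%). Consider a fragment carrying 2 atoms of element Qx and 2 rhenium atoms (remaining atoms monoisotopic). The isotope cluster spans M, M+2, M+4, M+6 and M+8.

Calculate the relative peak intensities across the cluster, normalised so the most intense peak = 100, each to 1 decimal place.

21.7 : 83.9 : 100.0 : 36.5 : 4.1

Element Qx pattern (n=2): 0.630436 : 0.327128 : 0.042436
Rhenium pattern (n=2): 0.139876 : 0.468248 : 0.391876
Convolve the two distributions (both contribute in 2-u steps):
  M: 0.630436×0.139876 = 0.088183
  M+2: 0.630436×0.468248 + 0.327128×0.139876 = 0.340958
  M+4: 0.630436×0.391876 + 0.327128×0.468248 + 0.042436×0.139876 = 0.406166
  M+6: 0.327128×0.391876 + 0.042436×0.468248 = 0.148064
  M+8: 0.042436×0.391876 = 0.016630
Scale to base peak (0.406166) = 100: 21.7 : 83.9 : 100.0 : 36.5 : 4.1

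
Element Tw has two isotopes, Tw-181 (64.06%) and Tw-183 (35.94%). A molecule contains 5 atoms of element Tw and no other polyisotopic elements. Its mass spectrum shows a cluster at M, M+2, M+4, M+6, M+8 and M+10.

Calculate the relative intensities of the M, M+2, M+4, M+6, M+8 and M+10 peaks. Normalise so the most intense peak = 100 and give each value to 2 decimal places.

Each Tw atom is independently Tw-181 (p = 0.6406) or Tw-183 (q = 0.3594); the cluster is the binomial expansion (p + q)^5.
P(M) = 0.6406^5 = 0.107878
P(M+2) = 5 × 0.6406^4 × 0.3594^1 = 0.302619
P(M+4) = 10 × 0.6406^3 × 0.3594^2 = 0.339560
P(M+6) = 10 × 0.6406^2 × 0.3594^3 = 0.190506
P(M+8) = 5 × 0.6406^1 × 0.3594^4 = 0.053440
P(M+10) = 0.3594^5 = 0.005996
The M+4 peak is largest (0.339560); scaling to 100 gives 31.77 : 89.12 : 100.00 : 56.10 : 15.74 : 1.77.

31.77 : 89.12 : 100.00 : 56.10 : 15.74 : 1.77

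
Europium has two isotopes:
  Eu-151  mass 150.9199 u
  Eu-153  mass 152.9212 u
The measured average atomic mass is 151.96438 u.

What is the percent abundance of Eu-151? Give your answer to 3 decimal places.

47.810%

Writing the weighted mean with unknown fraction x of Eu-151:
150.9199·x + 152.9212·(1 − x) = 151.96438
(150.9199 − 152.9212)·x = 151.96438 − 152.9212
x = -0.95682 / -2.0013 = 0.47810 → 47.810% Eu-151, 52.190% Eu-153.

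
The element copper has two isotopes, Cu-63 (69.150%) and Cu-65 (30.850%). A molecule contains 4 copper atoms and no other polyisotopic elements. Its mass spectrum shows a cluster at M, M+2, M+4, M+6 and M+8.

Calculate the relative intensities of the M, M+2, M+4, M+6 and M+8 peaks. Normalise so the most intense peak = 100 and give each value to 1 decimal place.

Expanding (0.69150 + 0.30850)^4:
P(M) = 0.69150^4 = 0.228649
P(M+2) = 4 × 0.69150^3 × 0.30850^1 = 0.408030
P(M+4) = 6 × 0.69150^2 × 0.30850^2 = 0.273052
P(M+6) = 4 × 0.69150^1 × 0.30850^3 = 0.081212
P(M+8) = 0.30850^4 = 0.009058
The M+2 peak is largest (0.408030); scaling to 100 gives 56.0 : 100.0 : 66.9 : 19.9 : 2.2.

56.0 : 100.0 : 66.9 : 19.9 : 2.2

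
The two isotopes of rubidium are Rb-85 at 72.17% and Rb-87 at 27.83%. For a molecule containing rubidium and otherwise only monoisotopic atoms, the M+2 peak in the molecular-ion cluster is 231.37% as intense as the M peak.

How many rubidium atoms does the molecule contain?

The M+2/M ratio from n Rb atoms is n · q/p = n · 0.2783/0.7217.
n = 2.3137 × 0.7217/0.2783 = 6.00 ≈ 6

6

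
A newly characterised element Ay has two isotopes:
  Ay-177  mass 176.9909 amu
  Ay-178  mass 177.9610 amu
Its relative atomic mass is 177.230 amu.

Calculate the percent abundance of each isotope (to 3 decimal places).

With x = fraction of Ay-177 (so Ay-178 is 1 − x):
176.9909·x + 177.9610·(1 − x) = 177.230
(176.9909 − 177.9610)·x = 177.230 − 177.9610
x = -0.7310 / -0.9701 = 0.75353 → 75.353% Ay-177, 24.647% Ay-178.

Ay-177: 75.353%, Ay-178: 24.647%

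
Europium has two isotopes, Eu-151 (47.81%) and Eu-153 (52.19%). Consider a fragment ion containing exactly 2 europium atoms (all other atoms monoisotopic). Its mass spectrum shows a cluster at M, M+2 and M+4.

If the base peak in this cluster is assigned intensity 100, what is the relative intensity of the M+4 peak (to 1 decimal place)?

54.6

Binomial terms of (0.4781 + 0.5219)^2: M 0.2286, M+2 0.4990, M+4 0.2724 → M+2 is the base peak.
P(M+2) = C(2,1) × 0.4781^1 × 0.5219^1 = 2 × 0.4781 × 0.5219 = 0.499041 (base)
P(M+4) = C(2,2) × 0.4781^0 × 0.5219^2 = 1 × 1.0000 × 0.27237961 = 0.272380
Relative intensity = 0.272380 / 0.499041 × 100 = 54.6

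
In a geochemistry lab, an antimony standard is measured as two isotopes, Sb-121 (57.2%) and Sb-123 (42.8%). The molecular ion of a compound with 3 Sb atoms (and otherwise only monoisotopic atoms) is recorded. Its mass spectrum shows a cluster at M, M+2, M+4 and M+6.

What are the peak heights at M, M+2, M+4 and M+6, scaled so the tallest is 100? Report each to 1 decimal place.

Expanding (0.572 + 0.428)^3:
P(M) = 0.572^3 = 0.187149
P(M+2) = 3 × 0.572^2 × 0.428^1 = 0.420104
P(M+4) = 3 × 0.572^1 × 0.428^2 = 0.314344
P(M+6) = 0.428^3 = 0.078403
The M+2 peak is largest (0.420104); scaling to 100 gives 44.5 : 100.0 : 74.8 : 18.7.

44.5 : 100.0 : 74.8 : 18.7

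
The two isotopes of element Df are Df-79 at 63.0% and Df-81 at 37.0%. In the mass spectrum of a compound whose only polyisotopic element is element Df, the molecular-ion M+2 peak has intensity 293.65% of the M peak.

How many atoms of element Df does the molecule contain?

5

The M+2/M ratio from n Df atoms is n · q/p = n · 0.370/0.630.
n = 2.9365 × 0.630/0.370 = 5.00 ≈ 5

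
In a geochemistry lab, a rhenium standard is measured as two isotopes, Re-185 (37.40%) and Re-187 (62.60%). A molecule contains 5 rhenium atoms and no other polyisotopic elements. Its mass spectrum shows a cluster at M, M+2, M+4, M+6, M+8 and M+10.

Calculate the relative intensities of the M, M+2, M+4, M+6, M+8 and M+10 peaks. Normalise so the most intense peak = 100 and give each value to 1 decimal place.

The 5 Re atoms are independent, so intensities follow the terms of (0.3740 + 0.6260)^5.
P(M) = 0.3740^5 = 0.007317
P(M+2) = 5 × 0.3740^4 × 0.6260^1 = 0.061239
P(M+4) = 10 × 0.3740^3 × 0.6260^2 = 0.205005
P(M+6) = 10 × 0.3740^2 × 0.6260^3 = 0.343136
P(M+8) = 5 × 0.3740^1 × 0.6260^4 = 0.287170
P(M+10) = 0.6260^5 = 0.096133
The M+6 peak is largest (0.343136); scaling to 100 gives 2.1 : 17.8 : 59.7 : 100.0 : 83.7 : 28.0.

2.1 : 17.8 : 59.7 : 100.0 : 83.7 : 28.0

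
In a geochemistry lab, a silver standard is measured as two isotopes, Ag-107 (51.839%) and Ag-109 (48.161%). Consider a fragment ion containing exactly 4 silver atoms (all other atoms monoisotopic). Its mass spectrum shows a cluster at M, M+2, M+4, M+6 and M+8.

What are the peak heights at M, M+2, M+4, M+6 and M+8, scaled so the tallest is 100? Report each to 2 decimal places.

19.31 : 71.76 : 100.00 : 61.94 : 14.39

Expanding (0.51839 + 0.48161)^4:
P(M) = 0.51839^4 = 0.072215
P(M+2) = 4 × 0.51839^3 × 0.48161^1 = 0.268365
P(M+4) = 6 × 0.51839^2 × 0.48161^2 = 0.373986
P(M+6) = 4 × 0.51839^1 × 0.48161^3 = 0.231634
P(M+8) = 0.48161^4 = 0.053800
The M+4 peak is largest (0.373986); scaling to 100 gives 19.31 : 71.76 : 100.00 : 61.94 : 14.39.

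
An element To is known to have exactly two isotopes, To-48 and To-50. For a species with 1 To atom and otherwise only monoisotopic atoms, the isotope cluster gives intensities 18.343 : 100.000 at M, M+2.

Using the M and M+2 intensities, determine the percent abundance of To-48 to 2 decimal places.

15.50%

Let p = fractional abundance of To-48. I(M+2)/I(M) = [C(1,1)·p^0·(1−p)] / p^1 = 1·(1−p)/p = 100.000/18.343 = 5.4517
(1−p)/p = 5.4517/1 = 5.4517  ⇒  p = 1/(1 + 5.4517) = 0.1550
To-48: 15.50%, To-50: 84.50%.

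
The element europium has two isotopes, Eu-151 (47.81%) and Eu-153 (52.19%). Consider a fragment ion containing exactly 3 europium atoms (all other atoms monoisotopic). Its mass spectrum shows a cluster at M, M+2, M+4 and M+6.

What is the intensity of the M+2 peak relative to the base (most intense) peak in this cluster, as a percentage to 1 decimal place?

91.6%

Term probabilities: M 0.1093, M+2 0.3579, M+4 0.3907, M+6 0.1422. Base peak = M+4.
P(M+4) = C(3,2) × 0.4781^1 × 0.5219^2 = 3 × 0.4781 × 0.27237961 = 0.390674 (base)
P(M+2) = C(3,1) × 0.4781^2 × 0.5219^1 = 3 × 0.22857961 × 0.5219 = 0.357887
Relative intensity = 0.357887 / 0.390674 × 100 = 91.6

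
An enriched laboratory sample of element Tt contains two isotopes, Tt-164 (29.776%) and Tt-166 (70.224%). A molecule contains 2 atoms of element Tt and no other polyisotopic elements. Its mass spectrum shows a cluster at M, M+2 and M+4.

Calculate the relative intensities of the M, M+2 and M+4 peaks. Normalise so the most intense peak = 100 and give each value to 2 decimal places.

Each Tt atom is independently Tt-164 (p = 0.29776) or Tt-166 (q = 0.70224); the cluster is the binomial expansion (p + q)^2.
P(M) = 0.29776^2 = 0.088661
P(M+2) = 2 × 0.29776^1 × 0.70224^1 = 0.418198
P(M+4) = 0.70224^2 = 0.493141
The M+4 peak is largest (0.493141); scaling to 100 gives 17.98 : 84.80 : 100.00.

17.98 : 84.80 : 100.00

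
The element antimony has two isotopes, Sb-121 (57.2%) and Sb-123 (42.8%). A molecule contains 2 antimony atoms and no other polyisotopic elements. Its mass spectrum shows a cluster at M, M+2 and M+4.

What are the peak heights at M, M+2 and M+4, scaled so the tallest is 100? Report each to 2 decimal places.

Each Sb atom is independently Sb-121 (p = 0.572) or Sb-123 (q = 0.428); the cluster is the binomial expansion (p + q)^2.
P(M) = 0.572^2 = 0.327184
P(M+2) = 2 × 0.572^1 × 0.428^1 = 0.489632
P(M+4) = 0.428^2 = 0.183184
The M+2 peak is largest (0.489632); scaling to 100 gives 66.82 : 100.00 : 37.41.

66.82 : 100.00 : 37.41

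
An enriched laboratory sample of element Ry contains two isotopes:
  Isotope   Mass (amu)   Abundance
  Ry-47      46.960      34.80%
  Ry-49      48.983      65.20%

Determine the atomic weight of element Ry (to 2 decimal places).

The abundance-weighted mean is 0.3480 × 46.960 + 0.6520 × 48.983
= 16.3421 + 31.9369 = 48.2790 amu

48.28 amu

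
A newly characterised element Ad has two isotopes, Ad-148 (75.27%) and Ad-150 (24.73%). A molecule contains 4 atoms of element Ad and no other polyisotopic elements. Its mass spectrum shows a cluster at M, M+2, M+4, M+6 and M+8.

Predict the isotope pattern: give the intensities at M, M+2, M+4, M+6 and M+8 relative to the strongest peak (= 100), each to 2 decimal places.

Expanding (0.7527 + 0.2473)^4:
P(M) = 0.7527^4 = 0.320987
P(M+2) = 4 × 0.7527^3 × 0.2473^1 = 0.421842
P(M+4) = 6 × 0.7527^2 × 0.2473^2 = 0.207895
P(M+6) = 4 × 0.7527^1 × 0.2473^3 = 0.045536
P(M+8) = 0.2473^4 = 0.003740
The M+2 peak is largest (0.421842); scaling to 100 gives 76.09 : 100.00 : 49.28 : 10.79 : 0.89.

76.09 : 100.00 : 49.28 : 10.79 : 0.89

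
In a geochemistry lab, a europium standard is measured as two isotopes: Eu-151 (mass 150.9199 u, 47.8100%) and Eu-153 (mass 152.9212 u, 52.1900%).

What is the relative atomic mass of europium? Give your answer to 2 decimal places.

151.96 u

The abundance-weighted mean is 0.478100 × 150.9199 + 0.521900 × 152.9212
= 72.15480 + 79.80957 = 151.96437 u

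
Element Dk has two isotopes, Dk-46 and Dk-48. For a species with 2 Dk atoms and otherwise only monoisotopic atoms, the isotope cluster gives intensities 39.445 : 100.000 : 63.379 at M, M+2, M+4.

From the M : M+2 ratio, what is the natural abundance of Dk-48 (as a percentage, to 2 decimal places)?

Write p for the Dk-46 fraction. I(M+2)/I(M) = [C(2,1)·p^1·(1−p)] / p^2 = 2·(1−p)/p = 100.000/39.445 = 2.5352
(1−p)/p = 2.5352/2 = 1.2676  ⇒  p = 1/(1 + 1.2676) = 0.4410
Dk-46: 44.10%, Dk-48: 55.90%.

55.90%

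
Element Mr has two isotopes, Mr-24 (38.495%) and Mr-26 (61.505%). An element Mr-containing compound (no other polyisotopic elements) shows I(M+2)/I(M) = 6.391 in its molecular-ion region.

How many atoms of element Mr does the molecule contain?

The M+2/M ratio from n Mr atoms is n · q/p = n · 0.61505/0.38495.
n = 6.391 × 0.38495/0.61505 = 4.00 ≈ 4

4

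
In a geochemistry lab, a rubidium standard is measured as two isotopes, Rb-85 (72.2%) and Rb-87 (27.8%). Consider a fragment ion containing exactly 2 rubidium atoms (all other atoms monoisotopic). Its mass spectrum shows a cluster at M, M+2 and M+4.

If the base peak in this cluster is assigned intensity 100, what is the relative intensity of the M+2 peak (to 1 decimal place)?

Binomial terms of (0.722 + 0.278)^2: M 0.5213, M+2 0.4014, M+4 0.0773 → M is the base peak.
P(M) = C(2,0) × 0.722^2 × 0.278^0 = 1 × 0.521284 × 1.0000 = 0.521284 (base)
P(M+2) = C(2,1) × 0.722^1 × 0.278^1 = 2 × 0.7220 × 0.2780 = 0.401432
Relative intensity = 0.401432 / 0.521284 × 100 = 77.0

77.0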